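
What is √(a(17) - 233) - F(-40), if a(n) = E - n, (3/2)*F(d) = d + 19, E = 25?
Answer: 14 + 15*I ≈ 14.0 + 15.0*I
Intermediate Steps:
F(d) = 38/3 + 2*d/3 (F(d) = 2*(d + 19)/3 = 2*(19 + d)/3 = 38/3 + 2*d/3)
a(n) = 25 - n
√(a(17) - 233) - F(-40) = √((25 - 1*17) - 233) - (38/3 + (⅔)*(-40)) = √((25 - 17) - 233) - (38/3 - 80/3) = √(8 - 233) - 1*(-14) = √(-225) + 14 = 15*I + 14 = 14 + 15*I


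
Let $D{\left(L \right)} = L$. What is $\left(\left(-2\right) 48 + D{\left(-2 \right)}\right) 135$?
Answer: $-13230$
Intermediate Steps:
$\left(\left(-2\right) 48 + D{\left(-2 \right)}\right) 135 = \left(\left(-2\right) 48 - 2\right) 135 = \left(-96 - 2\right) 135 = \left(-98\right) 135 = -13230$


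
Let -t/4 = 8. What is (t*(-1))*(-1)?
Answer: -32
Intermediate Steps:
t = -32 (t = -4*8 = -32)
(t*(-1))*(-1) = -32*(-1)*(-1) = 32*(-1) = -32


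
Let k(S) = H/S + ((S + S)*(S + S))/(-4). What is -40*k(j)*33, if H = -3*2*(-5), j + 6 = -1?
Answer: 492360/7 ≈ 70337.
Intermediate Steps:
j = -7 (j = -6 - 1 = -7)
H = 30 (H = -6*(-5) = 30)
k(S) = -S² + 30/S (k(S) = 30/S + ((S + S)*(S + S))/(-4) = 30/S + ((2*S)*(2*S))*(-¼) = 30/S + (4*S²)*(-¼) = 30/S - S² = -S² + 30/S)
-40*k(j)*33 = -40*(30 - 1*(-7)³)/(-7)*33 = -(-40)*(30 - 1*(-343))/7*33 = -(-40)*(30 + 343)/7*33 = -(-40)*373/7*33 = -40*(-373/7)*33 = (14920/7)*33 = 492360/7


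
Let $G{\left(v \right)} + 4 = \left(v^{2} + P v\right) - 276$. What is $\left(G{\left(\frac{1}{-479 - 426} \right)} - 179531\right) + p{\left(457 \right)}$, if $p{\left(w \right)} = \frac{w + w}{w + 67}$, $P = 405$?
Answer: $- \frac{38584384254913}{214584550} \approx -1.7981 \cdot 10^{5}$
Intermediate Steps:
$p{\left(w \right)} = \frac{2 w}{67 + w}$
$G{\left(v \right)} = -280 + v^{2} + 405 v$ ($G{\left(v \right)} = -4 - \left(276 - v^{2} - 405 v\right) = -4 + \left(-276 + v^{2} + 405 v\right) = -280 + v^{2} + 405 v$)
$\left(G{\left(\frac{1}{-479 - 426} \right)} - 179531\right) + p{\left(457 \right)} = \left(\left(-280 + \left(\frac{1}{-479 - 426}\right)^{2} + \frac{405}{-479 - 426}\right) - 179531\right) + 2 \cdot 457 \frac{1}{67 + 457} = \left(\left(-280 + \left(\frac{1}{-905}\right)^{2} + \frac{405}{-905}\right) - 179531\right) + 2 \cdot 457 \cdot \frac{1}{524} = \left(\left(-280 + \left(- \frac{1}{905}\right)^{2} + 405 \left(- \frac{1}{905}\right)\right) - 179531\right) + 2 \cdot 457 \cdot \frac{1}{524} = \left(\left(-280 + \frac{1}{819025} - \frac{81}{181}\right) - 179531\right) + \frac{457}{262} = \left(- \frac{229693524}{819025} - 179531\right) + \frac{457}{262} = - \frac{147270070799}{819025} + \frac{457}{262} = - \frac{38584384254913}{214584550}$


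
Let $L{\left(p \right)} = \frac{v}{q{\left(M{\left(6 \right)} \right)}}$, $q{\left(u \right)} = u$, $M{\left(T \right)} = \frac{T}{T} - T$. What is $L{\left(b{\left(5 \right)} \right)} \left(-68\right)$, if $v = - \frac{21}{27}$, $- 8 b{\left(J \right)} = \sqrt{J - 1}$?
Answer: $- \frac{476}{45} \approx -10.578$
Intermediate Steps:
$M{\left(T \right)} = 1 - T$
$b{\left(J \right)} = - \frac{\sqrt{-1 + J}}{8}$ ($b{\left(J \right)} = - \frac{\sqrt{J - 1}}{8} = - \frac{\sqrt{-1 + J}}{8}$)
$v = - \frac{7}{9}$ ($v = \left(-21\right) \frac{1}{27} = - \frac{7}{9} \approx -0.77778$)
$L{\left(p \right)} = \frac{7}{45}$ ($L{\left(p \right)} = - \frac{7}{9 \left(1 - 6\right)} = - \frac{7}{9 \left(-5\right)} = \left(- \frac{7}{9}\right) \left(- \frac{1}{5}\right) = \frac{7}{45}$)
$L{\left(b{\left(5 \right)} \right)} \left(-68\right) = \frac{7}{45} \left(-68\right) = - \frac{476}{45}$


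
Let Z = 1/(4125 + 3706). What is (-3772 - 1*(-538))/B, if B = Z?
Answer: -25325454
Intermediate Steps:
Z = 1/7831 ≈ 0.00012770
B = 1/7831 ≈ 0.00012770
(-3772 - 1*(-538))/B = (-3772 - 1*(-538))/(1/7831) = (-3772 + 538)*7831 = -3234*7831 = -25325454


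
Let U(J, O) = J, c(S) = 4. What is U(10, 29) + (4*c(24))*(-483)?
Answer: -7718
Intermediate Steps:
U(10, 29) + (4*c(24))*(-483) = 10 + (4*4)*(-483) = 10 + 16*(-483) = 10 - 7728 = -7718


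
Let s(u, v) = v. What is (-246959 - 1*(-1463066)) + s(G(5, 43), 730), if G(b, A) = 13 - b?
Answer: 1216837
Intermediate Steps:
(-246959 - 1*(-1463066)) + s(G(5, 43), 730) = (-246959 - 1*(-1463066)) + 730 = (-246959 + 1463066) + 730 = 1216107 + 730 = 1216837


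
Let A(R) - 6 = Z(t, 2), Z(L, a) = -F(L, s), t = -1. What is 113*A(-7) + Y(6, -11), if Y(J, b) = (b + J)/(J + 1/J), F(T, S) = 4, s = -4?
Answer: 8332/37 ≈ 225.19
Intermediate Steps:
Z(L, a) = -4 (Z(L, a) = -1*4 = -4)
Y(J, b) = (J + b)/(J + 1/J)
A(R) = 2 (A(R) = 6 - 4 = 2)
113*A(-7) + Y(6, -11) = 113*2 + 6*(6 - 11)/(1 + 6**2) = 226 + 6*(-5)/(1 + 36) = 226 + 6*(-5)/37 = 226 + 6*(1/37)*(-5) = 226 - 30/37 = 8332/37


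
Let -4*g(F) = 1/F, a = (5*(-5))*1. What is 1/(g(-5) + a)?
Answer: -20/499 ≈ -0.040080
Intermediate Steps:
a = -25 (a = -25*1 = -25)
g(F) = -1/(4*F)
1/(g(-5) + a) = 1/(-1/4/(-5) - 25) = 1/(-1/4*(-1/5) - 25) = 1/(1/20 - 25) = 1/(-499/20) = -20/499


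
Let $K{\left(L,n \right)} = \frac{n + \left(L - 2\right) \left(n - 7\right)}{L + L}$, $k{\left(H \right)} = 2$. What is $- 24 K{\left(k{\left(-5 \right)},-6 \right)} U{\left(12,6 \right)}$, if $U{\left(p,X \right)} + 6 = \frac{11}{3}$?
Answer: $-84$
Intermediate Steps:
$U{\left(p,X \right)} = - \frac{7}{3}$ ($U{\left(p,X \right)} = -6 + \frac{11}{3} = - \frac{7}{3}$)
$K{\left(L,n \right)} = \frac{n + \left(-7 + n\right) \left(-2 + L\right)}{2 L}$ ($K{\left(L,n \right)} = \frac{n + \left(-2 + L\right) \left(-7 + n\right)}{2 L} = \left(n + \left(-7 + n\right) \left(-2 + L\right)\right) \frac{1}{2 L} = \frac{n + \left(-7 + n\right) \left(-2 + L\right)}{2 L}$)
$- 24 K{\left(k{\left(-5 \right)},-6 \right)} U{\left(12,6 \right)} = - 24 \frac{14 - -6 + 2 \left(-7 - 6\right)}{2 \cdot 2} \left(- \frac{7}{3}\right) = - 24 \cdot \frac{1}{2} \cdot \frac{1}{2} \left(14 + 6 + 2 \left(-13\right)\right) \left(- \frac{7}{3}\right) = - 24 \cdot \frac{1}{2} \cdot \frac{1}{2} \left(14 + 6 - 26\right) \left(- \frac{7}{3}\right) = - 24 \cdot \frac{1}{2} \cdot \frac{1}{2} \left(-6\right) \left(- \frac{7}{3}\right) = \left(-24\right) \left(- \frac{3}{2}\right) \left(- \frac{7}{3}\right) = 36 \left(- \frac{7}{3}\right) = -84$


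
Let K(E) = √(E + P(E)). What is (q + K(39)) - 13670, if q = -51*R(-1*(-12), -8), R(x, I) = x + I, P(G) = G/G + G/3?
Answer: -13874 + √53 ≈ -13867.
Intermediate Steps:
P(G) = 1 + G/3 (P(G) = 1 + G*(⅓) = 1 + G/3)
R(x, I) = I + x
K(E) = √(1 + 4*E/3) (K(E) = √(E + (1 + E/3)) = √(1 + 4*E/3))
q = -204 (q = -51*(-8 - 1*(-12)) = -51*(-8 + 12) = -51*4 = -204)
(q + K(39)) - 13670 = (-204 + √(9 + 12*39)/3) - 13670 = (-204 + √(9 + 468)/3) - 13670 = (-204 + √477/3) - 13670 = (-204 + (3*√53)/3) - 13670 = (-204 + √53) - 13670 = -13874 + √53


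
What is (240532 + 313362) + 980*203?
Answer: 752834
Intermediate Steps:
(240532 + 313362) + 980*203 = 553894 + 198940 = 752834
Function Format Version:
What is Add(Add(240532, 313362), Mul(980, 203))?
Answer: 752834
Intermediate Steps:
Add(Add(240532, 313362), Mul(980, 203)) = Add(553894, 198940) = 752834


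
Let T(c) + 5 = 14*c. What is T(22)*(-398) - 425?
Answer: -121019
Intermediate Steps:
T(c) = -5 + 14*c
T(22)*(-398) - 425 = (-5 + 14*22)*(-398) - 425 = (-5 + 308)*(-398) - 425 = 303*(-398) - 425 = -120594 - 425 = -121019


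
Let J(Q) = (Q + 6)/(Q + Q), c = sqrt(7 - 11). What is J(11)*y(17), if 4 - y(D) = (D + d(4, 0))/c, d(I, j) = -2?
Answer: 34/11 + 255*I/44 ≈ 3.0909 + 5.7955*I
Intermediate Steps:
c = 2*I (c = sqrt(-4) = 2*I ≈ 2.0*I)
J(Q) = (6 + Q)/(2*Q) (J(Q) = (6 + Q)/((2*Q)) = (6 + Q)*(1/(2*Q)) = (6 + Q)/(2*Q))
y(D) = 4 + I*(-2 + D)/2 (y(D) = 4 - (D - 2)/(2*I) = 4 - (-2 + D)*(-I/2) = 4 - (-1)*I*(-2 + D)/2 = 4 + I*(-2 + D)/2)
J(11)*y(17) = ((1/2)*(6 + 11)/11)*(4 - I + (1/2)*I*17) = ((1/2)*(1/11)*17)*(4 - I + 17*I/2) = 17*(4 + 15*I/2)/22 = 34/11 + 255*I/44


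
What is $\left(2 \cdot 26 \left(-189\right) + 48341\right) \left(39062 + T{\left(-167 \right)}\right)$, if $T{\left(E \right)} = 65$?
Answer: $1506898151$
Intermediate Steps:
$\left(2 \cdot 26 \left(-189\right) + 48341\right) \left(39062 + T{\left(-167 \right)}\right) = \left(2 \cdot 26 \left(-189\right) + 48341\right) \left(39062 + 65\right) = \left(52 \left(-189\right) + 48341\right) 39127 = \left(-9828 + 48341\right) 39127 = 38513 \cdot 39127 = 1506898151$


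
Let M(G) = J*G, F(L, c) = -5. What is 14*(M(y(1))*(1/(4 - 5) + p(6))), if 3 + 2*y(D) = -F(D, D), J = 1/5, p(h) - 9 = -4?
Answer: 56/5 ≈ 11.200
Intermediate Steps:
p(h) = 5 (p(h) = 9 - 4 = 5)
J = ⅕ ≈ 0.20000
y(D) = 1 (y(D) = -3/2 + (-1*(-5))/2 = -3/2 + (½)*5 = -3/2 + 5/2 = 1)
M(G) = G/5
14*(M(y(1))*(1/(4 - 5) + p(6))) = 14*(((⅕)*1)*(1/(4 - 5) + 5)) = 14*((1/(-1) + 5)/5) = 14*((-1 + 5)/5) = 14*((⅕)*4) = 14*(⅘) = 56/5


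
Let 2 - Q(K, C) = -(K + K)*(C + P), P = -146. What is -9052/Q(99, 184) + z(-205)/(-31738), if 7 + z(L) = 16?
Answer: -143680055/119430094 ≈ -1.2030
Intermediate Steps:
z(L) = 9 (z(L) = -7 + 16 = 9)
Q(K, C) = 2 + 2*K*(-146 + C) (Q(K, C) = 2 - (-1)*(K + K)*(C - 146) = 2 - (-1)*(2*K)*(-146 + C) = 2 - (-1)*2*K*(-146 + C) = 2 - (-2)*K*(-146 + C) = 2 + 2*K*(-146 + C))
-9052/Q(99, 184) + z(-205)/(-31738) = -9052/(2 - 292*99 + 2*184*99) + 9/(-31738) = -9052/(2 - 28908 + 36432) + 9*(-1/31738) = -9052/7526 - 9/31738 = -9052*1/7526 - 9/31738 = -4526/3763 - 9/31738 = -143680055/119430094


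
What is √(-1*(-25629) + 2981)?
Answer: √28610 ≈ 169.15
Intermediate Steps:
√(-1*(-25629) + 2981) = √(25629 + 2981) = √28610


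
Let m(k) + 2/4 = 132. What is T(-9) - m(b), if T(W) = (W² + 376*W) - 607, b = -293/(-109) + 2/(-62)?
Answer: -8083/2 ≈ -4041.5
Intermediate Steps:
b = 8974/3379 (b = -293*(-1/109) + 2*(-1/62) = 293/109 - 1/31 = 8974/3379 ≈ 2.6558)
m(k) = 263/2 (m(k) = -½ + 132 = 263/2)
T(W) = -607 + W² + 376*W
T(-9) - m(b) = (-607 + (-9)² + 376*(-9)) - 1*263/2 = (-607 + 81 - 3384) - 263/2 = -3910 - 263/2 = -8083/2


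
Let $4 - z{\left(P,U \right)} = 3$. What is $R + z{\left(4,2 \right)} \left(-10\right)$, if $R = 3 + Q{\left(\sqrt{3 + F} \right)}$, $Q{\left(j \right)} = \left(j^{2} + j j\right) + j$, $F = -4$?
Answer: $-9 + i \approx -9.0 + 1.0 i$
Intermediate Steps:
$z{\left(P,U \right)} = 1$ ($z{\left(P,U \right)} = 4 - 3 = 1$)
$Q{\left(j \right)} = j + 2 j^{2}$ ($Q{\left(j \right)} = \left(j^{2} + j^{2}\right) + j = 2 j^{2} + j = j + 2 j^{2}$)
$R = 3 + i \left(1 + 2 i\right)$ ($R = 3 + \sqrt{3 - 4} \left(1 + 2 \sqrt{3 - 4}\right) = 3 + \sqrt{-1} \left(1 + 2 \sqrt{-1}\right) = 3 + i \left(1 + 2 i\right) \approx 1.0 + 1.0 i$)
$R + z{\left(4,2 \right)} \left(-10\right) = \left(1 + i\right) + 1 \left(-10\right) = \left(1 + i\right) - 10 = -9 + i$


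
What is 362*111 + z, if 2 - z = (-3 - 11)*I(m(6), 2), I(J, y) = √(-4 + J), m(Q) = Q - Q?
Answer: 40184 + 28*I ≈ 40184.0 + 28.0*I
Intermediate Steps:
m(Q) = 0
z = 2 + 28*I (z = 2 - (-3 - 11)*√(-4 + 0) = 2 - (-14)*√(-4) = 2 - (-14)*2*I = 2 - (-28)*I = 2 + 28*I ≈ 2.0 + 28.0*I)
362*111 + z = 362*111 + (2 + 28*I) = 40182 + (2 + 28*I) = 40184 + 28*I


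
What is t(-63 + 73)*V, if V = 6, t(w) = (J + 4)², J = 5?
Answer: 486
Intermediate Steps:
t(w) = 81 (t(w) = (5 + 4)² = 9² = 81)
t(-63 + 73)*V = 81*6 = 486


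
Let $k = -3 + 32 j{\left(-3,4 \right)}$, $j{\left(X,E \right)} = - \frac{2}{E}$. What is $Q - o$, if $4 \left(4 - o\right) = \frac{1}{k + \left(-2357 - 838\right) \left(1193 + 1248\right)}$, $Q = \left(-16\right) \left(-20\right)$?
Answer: $\frac{9857953695}{31196056} \approx 316.0$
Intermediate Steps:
$k = -19$ ($k = -3 + 32 \left(- \frac{2}{4}\right) = -3 + 32 \left(\left(-2\right) \frac{1}{4}\right) = -3 + 32 \left(- \frac{1}{2}\right) = -3 - 16 = -19$)
$Q = 320$
$o = \frac{124784225}{31196056}$ ($o = 4 - \frac{1}{4 \left(-19 + \left(-2357 - 838\right) \left(1193 + 1248\right)\right)} = 4 - \frac{1}{4 \left(-19 - 7798995\right)} = 4 - \frac{1}{4 \left(-7799014\right)} = 4 - - \frac{1}{31196056} = 4 + \frac{1}{31196056} = \frac{124784225}{31196056} \approx 4.0$)
$Q - o = 320 - \frac{124784225}{31196056} = \frac{9857953695}{31196056}$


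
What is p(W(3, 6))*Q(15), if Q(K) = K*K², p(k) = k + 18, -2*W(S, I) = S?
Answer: 111375/2 ≈ 55688.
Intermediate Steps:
W(S, I) = -S/2
p(k) = 18 + k
Q(K) = K³
p(W(3, 6))*Q(15) = (18 - ½*3)*15³ = (18 - 3/2)*3375 = (33/2)*3375 = 111375/2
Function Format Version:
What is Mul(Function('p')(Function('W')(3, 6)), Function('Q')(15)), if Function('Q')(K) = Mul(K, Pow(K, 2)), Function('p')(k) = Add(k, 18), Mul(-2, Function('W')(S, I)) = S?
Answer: Rational(111375, 2) ≈ 55688.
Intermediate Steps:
Function('W')(S, I) = Mul(Rational(-1, 2), S)
Function('p')(k) = Add(18, k)
Function('Q')(K) = Pow(K, 3)
Mul(Function('p')(Function('W')(3, 6)), Function('Q')(15)) = Mul(Add(18, Mul(Rational(-1, 2), 3)), Pow(15, 3)) = Mul(Add(18, Rational(-3, 2)), 3375) = Mul(Rational(33, 2), 3375) = Rational(111375, 2)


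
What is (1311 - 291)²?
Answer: 1040400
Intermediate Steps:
(1311 - 291)² = 1020² = 1040400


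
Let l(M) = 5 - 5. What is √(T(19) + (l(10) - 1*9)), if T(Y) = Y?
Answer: √10 ≈ 3.1623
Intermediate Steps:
l(M) = 0
√(T(19) + (l(10) - 1*9)) = √(19 + (0 - 1*9)) = √(19 + (0 - 9)) = √(19 - 9) = √10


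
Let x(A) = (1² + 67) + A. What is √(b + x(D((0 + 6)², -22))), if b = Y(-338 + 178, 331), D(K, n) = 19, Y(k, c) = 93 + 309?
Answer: √489 ≈ 22.113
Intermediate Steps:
Y(k, c) = 402
x(A) = 68 + A (x(A) = (1 + 67) + A = 68 + A)
b = 402
√(b + x(D((0 + 6)², -22))) = √(402 + (68 + 19)) = √(402 + 87) = √489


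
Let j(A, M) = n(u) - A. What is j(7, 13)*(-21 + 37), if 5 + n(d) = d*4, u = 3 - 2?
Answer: -128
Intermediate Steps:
u = 1
n(d) = -5 + 4*d (n(d) = -5 + d*4 = -5 + 4*d)
j(A, M) = -1 - A (j(A, M) = (-5 + 4*1) - A = (-5 + 4) - A = -1 - A)
j(7, 13)*(-21 + 37) = (-1 - 1*7)*(-21 + 37) = (-1 - 7)*16 = -8*16 = -128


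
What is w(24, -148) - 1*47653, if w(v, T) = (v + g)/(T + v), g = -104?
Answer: -1477223/31 ≈ -47652.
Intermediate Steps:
w(v, T) = (-104 + v)/(T + v) (w(v, T) = (v - 104)/(T + v) = (-104 + v)/(T + v))
w(24, -148) - 1*47653 = (-104 + 24)/(-148 + 24) - 1*47653 = -80/(-124) - 47653 = -1/124*(-80) - 47653 = 20/31 - 47653 = -1477223/31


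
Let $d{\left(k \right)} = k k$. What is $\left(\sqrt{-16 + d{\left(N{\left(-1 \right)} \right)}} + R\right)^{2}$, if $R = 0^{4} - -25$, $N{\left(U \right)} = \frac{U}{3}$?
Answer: $\frac{\left(75 + i \sqrt{143}\right)^{2}}{9} \approx 609.11 + 199.3 i$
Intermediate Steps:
$N{\left(U \right)} = \frac{U}{3}$ ($N{\left(U \right)} = U \frac{1}{3} = \frac{U}{3}$)
$R = 25$ ($R = 0 + 25 = 25$)
$d{\left(k \right)} = k^{2}$
$\left(\sqrt{-16 + d{\left(N{\left(-1 \right)} \right)}} + R\right)^{2} = \left(\sqrt{-16 + \left(\frac{1}{3} \left(-1\right)\right)^{2}} + 25\right)^{2} = \left(\sqrt{-16 + \left(- \frac{1}{3}\right)^{2}} + 25\right)^{2} = \left(\sqrt{-16 + \frac{1}{9}} + 25\right)^{2} = \left(\sqrt{- \frac{143}{9}} + 25\right)^{2} = \left(\frac{i \sqrt{143}}{3} + 25\right)^{2} = \left(25 + \frac{i \sqrt{143}}{3}\right)^{2}$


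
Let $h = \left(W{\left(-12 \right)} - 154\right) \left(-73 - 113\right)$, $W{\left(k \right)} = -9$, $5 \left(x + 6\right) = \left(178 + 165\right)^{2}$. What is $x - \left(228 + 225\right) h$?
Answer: $- \frac{68552651}{5} \approx -1.3711 \cdot 10^{7}$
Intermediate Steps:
$x = \frac{117619}{5}$ ($x = -6 + \frac{\left(178 + 165\right)^{2}}{5} = -6 + \frac{343^{2}}{5} = -6 + \frac{1}{5} \cdot 117649 = -6 + \frac{117649}{5} = \frac{117619}{5} \approx 23524.0$)
$h = 30318$ ($h = \left(-9 - 154\right) \left(-73 - 113\right) = \left(-163\right) \left(-186\right) = 30318$)
$x - \left(228 + 225\right) h = \frac{117619}{5} - \left(228 + 225\right) 30318 = \frac{117619}{5} - 453 \cdot 30318 = \frac{117619}{5} - 13734054 = - \frac{68552651}{5}$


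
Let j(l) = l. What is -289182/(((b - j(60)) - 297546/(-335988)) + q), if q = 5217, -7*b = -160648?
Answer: -113355295452/11017785643 ≈ -10.288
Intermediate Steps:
b = 160648/7 (b = -⅐*(-160648) = 160648/7 ≈ 22950.)
-289182/(((b - j(60)) - 297546/(-335988)) + q) = -289182/(((160648/7 - 1*60) - 297546/(-335988)) + 5217) = -289182/(((160648/7 - 60) - 297546*(-1/335988)) + 5217) = -289182/((160228/7 + 49591/55998) + 5217) = -289182/(8972794681/391986 + 5217) = -289182/11017785643/391986 = -289182*391986/11017785643 = -113355295452/11017785643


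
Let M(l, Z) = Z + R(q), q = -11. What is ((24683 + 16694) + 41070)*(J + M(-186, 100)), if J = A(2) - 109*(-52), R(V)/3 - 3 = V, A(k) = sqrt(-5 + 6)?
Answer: 473658015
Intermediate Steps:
A(k) = 1 (A(k) = sqrt(1) = 1)
R(V) = 9 + 3*V
M(l, Z) = -24 + Z (M(l, Z) = Z + (9 + 3*(-11)) = Z + (9 - 33) = Z - 24 = -24 + Z)
J = 5669 (J = 1 - 109*(-52) = 1 + 5668 = 5669)
((24683 + 16694) + 41070)*(J + M(-186, 100)) = ((24683 + 16694) + 41070)*(5669 + (-24 + 100)) = (41377 + 41070)*(5669 + 76) = 82447*5745 = 473658015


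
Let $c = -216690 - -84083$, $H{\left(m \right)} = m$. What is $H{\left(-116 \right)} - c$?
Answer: $132491$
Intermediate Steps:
$c = -132607$ ($c = -216690 + 84083 = -132607$)
$H{\left(-116 \right)} - c = -116 - -132607 = -116 + 132607 = 132491$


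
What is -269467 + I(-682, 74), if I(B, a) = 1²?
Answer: -269466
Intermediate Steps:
I(B, a) = 1
-269467 + I(-682, 74) = -269467 + 1 = -269466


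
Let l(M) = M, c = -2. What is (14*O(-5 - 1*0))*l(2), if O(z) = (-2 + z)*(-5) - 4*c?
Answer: 1204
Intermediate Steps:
O(z) = 18 - 5*z (O(z) = (-2 + z)*(-5) - 4*(-2) = (10 - 5*z) + 8 = 18 - 5*z)
(14*O(-5 - 1*0))*l(2) = (14*(18 - 5*(-5 - 1*0)))*2 = (14*(18 - 5*(-5 + 0)))*2 = (14*(18 - 5*(-5)))*2 = (14*(18 + 25))*2 = (14*43)*2 = 602*2 = 1204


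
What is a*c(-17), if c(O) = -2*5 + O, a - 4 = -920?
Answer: 24732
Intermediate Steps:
a = -916 (a = 4 - 920 = -916)
c(O) = -10 + O
a*c(-17) = -916*(-10 - 17) = -916*(-27) = 24732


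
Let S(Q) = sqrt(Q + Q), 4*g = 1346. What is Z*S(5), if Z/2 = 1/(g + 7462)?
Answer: 4*sqrt(10)/15597 ≈ 0.00081100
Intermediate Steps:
g = 673/2 (g = (1/4)*1346 = 673/2 ≈ 336.50)
Z = 4/15597 (Z = 2/(673/2 + 7462) = 2/(15597/2) = 2*(2/15597) = 4/15597 ≈ 0.00025646)
S(Q) = sqrt(2)*sqrt(Q) (S(Q) = sqrt(2*Q) = sqrt(2)*sqrt(Q))
Z*S(5) = 4*(sqrt(2)*sqrt(5))/15597 = 4*sqrt(10)/15597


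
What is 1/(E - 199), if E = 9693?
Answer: 1/9494 ≈ 0.00010533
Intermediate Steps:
1/(E - 199) = 1/(9693 - 199) = 1/9494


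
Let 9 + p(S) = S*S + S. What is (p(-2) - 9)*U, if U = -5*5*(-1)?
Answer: -400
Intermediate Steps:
p(S) = -9 + S + S² (p(S) = -9 + (S*S + S) = -9 + (S² + S) = -9 + (S + S²) = -9 + S + S²)
U = 25 (U = -25*(-1) = 25)
(p(-2) - 9)*U = ((-9 - 2 + (-2)²) - 9)*25 = ((-9 - 2 + 4) - 9)*25 = (-7 - 9)*25 = -16*25 = -400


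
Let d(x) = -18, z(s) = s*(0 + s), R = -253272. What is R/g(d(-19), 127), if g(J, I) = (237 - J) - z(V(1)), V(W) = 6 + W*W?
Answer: -126636/103 ≈ -1229.5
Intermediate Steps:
V(W) = 6 + W²
z(s) = s² (z(s) = s*s = s²)
g(J, I) = 188 - J (g(J, I) = (237 - J) - (6 + 1²)² = (237 - J) - (6 + 1)² = (237 - J) - 1*7² = (237 - J) - 1*49 = (237 - J) - 49 = 188 - J)
R/g(d(-19), 127) = -253272/(188 - 1*(-18)) = -253272/(188 + 18) = -253272/206 = -253272*1/206 = -126636/103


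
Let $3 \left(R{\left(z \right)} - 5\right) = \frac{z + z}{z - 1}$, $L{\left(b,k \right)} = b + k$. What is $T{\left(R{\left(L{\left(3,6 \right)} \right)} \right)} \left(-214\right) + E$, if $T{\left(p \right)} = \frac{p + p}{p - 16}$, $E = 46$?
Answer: $\frac{11730}{41} \approx 286.1$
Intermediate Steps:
$R{\left(z \right)} = 5 + \frac{2 z}{3 \left(-1 + z\right)}$ ($R{\left(z \right)} = 5 + \frac{\left(z + z\right) \frac{1}{z - 1}}{3} = 5 + \frac{2 z \frac{1}{-1 + z}}{3} = 5 + \frac{2 z}{3 \left(-1 + z\right)}$)
$T{\left(p \right)} = \frac{2 p}{-16 + p}$
$T{\left(R{\left(L{\left(3,6 \right)} \right)} \right)} \left(-214\right) + E = \frac{2 \frac{-15 + 17 \left(3 + 6\right)}{3 \left(-1 + \left(3 + 6\right)\right)}}{-16 + \frac{-15 + 17 \left(3 + 6\right)}{3 \left(-1 + \left(3 + 6\right)\right)}} \left(-214\right) + 46 = \frac{2 \frac{-15 + 17 \cdot 9}{3 \left(-1 + 9\right)}}{-16 + \frac{-15 + 17 \cdot 9}{3 \left(-1 + 9\right)}} \left(-214\right) + 46 = \frac{2 \frac{-15 + 153}{3 \cdot 8}}{-16 + \frac{-15 + 153}{3 \cdot 8}} \left(-214\right) + 46 = \frac{2 \cdot \frac{1}{3} \cdot \frac{1}{8} \cdot 138}{-16 + \frac{1}{3} \cdot \frac{1}{8} \cdot 138} \left(-214\right) + 46 = 2 \cdot \frac{23}{4} \frac{1}{-16 + \frac{23}{4}} \left(-214\right) + 46 = 2 \cdot \frac{23}{4} \frac{1}{- \frac{41}{4}} \left(-214\right) + 46 = 2 \cdot \frac{23}{4} \left(- \frac{4}{41}\right) \left(-214\right) + 46 = \left(- \frac{46}{41}\right) \left(-214\right) + 46 = \frac{9844}{41} + 46 = \frac{11730}{41}$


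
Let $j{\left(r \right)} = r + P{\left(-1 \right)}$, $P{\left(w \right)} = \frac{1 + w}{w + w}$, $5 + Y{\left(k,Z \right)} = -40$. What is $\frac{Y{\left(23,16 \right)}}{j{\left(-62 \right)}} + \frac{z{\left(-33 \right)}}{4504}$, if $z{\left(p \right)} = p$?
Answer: $\frac{100317}{139624} \approx 0.71848$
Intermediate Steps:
$Y{\left(k,Z \right)} = -45$ ($Y{\left(k,Z \right)} = -5 - 40 = -45$)
$P{\left(w \right)} = \frac{1 + w}{2 w}$
$j{\left(r \right)} = r$ ($j{\left(r \right)} = r + \frac{1 - 1}{2 \left(-1\right)} = r + \frac{1}{2} \left(-1\right) 0 = r + 0 = r$)
$\frac{Y{\left(23,16 \right)}}{j{\left(-62 \right)}} + \frac{z{\left(-33 \right)}}{4504} = - \frac{45}{-62} - \frac{33}{4504} = \left(-45\right) \left(- \frac{1}{62}\right) - \frac{33}{4504} = \frac{45}{62} - \frac{33}{4504} = \frac{100317}{139624}$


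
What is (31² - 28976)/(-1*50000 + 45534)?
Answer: 28015/4466 ≈ 6.2729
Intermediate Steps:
(31² - 28976)/(-1*50000 + 45534) = (961 - 28976)/(-50000 + 45534) = -28015/(-4466) = -28015*(-1/4466) = 28015/4466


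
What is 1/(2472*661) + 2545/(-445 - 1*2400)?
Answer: -831701359/929741448 ≈ -0.89455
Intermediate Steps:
1/(2472*661) + 2545/(-445 - 1*2400) = (1/2472)*(1/661) + 2545/(-445 - 2400) = 1/1633992 + 2545/(-2845) = 1/1633992 + 2545*(-1/2845) = 1/1633992 - 509/569 = -831701359/929741448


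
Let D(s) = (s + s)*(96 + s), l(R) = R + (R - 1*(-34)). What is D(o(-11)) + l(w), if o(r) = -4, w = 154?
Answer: -394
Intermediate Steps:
l(R) = 34 + 2*R (l(R) = R + (R + 34) = R + (34 + R) = 34 + 2*R)
D(s) = 2*s*(96 + s) (D(s) = (2*s)*(96 + s) = 2*s*(96 + s))
D(o(-11)) + l(w) = 2*(-4)*(96 - 4) + (34 + 2*154) = 2*(-4)*92 + (34 + 308) = -736 + 342 = -394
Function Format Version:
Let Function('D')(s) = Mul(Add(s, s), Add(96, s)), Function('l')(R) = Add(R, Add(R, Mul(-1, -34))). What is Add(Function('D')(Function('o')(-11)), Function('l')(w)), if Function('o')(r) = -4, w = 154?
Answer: -394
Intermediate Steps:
Function('l')(R) = Add(34, Mul(2, R)) (Function('l')(R) = Add(R, Add(R, 34)) = Add(R, Add(34, R)) = Add(34, Mul(2, R)))
Function('D')(s) = Mul(2, s, Add(96, s)) (Function('D')(s) = Mul(Mul(2, s), Add(96, s)) = Mul(2, s, Add(96, s)))
Add(Function('D')(Function('o')(-11)), Function('l')(w)) = Add(Mul(2, -4, Add(96, -4)), Add(34, Mul(2, 154))) = Add(Mul(2, -4, 92), Add(34, 308)) = Add(-736, 342) = -394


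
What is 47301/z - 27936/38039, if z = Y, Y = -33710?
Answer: -2741005299/1282294690 ≈ -2.1376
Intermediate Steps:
z = -33710
47301/z - 27936/38039 = 47301/(-33710) - 27936/38039 = 47301*(-1/33710) - 27936*1/38039 = -47301/33710 - 27936/38039 = -2741005299/1282294690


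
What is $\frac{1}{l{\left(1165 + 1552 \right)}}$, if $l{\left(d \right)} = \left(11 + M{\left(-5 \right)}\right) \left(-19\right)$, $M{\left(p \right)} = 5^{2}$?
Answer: $- \frac{1}{684} \approx -0.001462$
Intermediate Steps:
$M{\left(p \right)} = 25$
$l{\left(d \right)} = -684$ ($l{\left(d \right)} = \left(11 + 25\right) \left(-19\right) = 36 \left(-19\right) = -684$)
$\frac{1}{l{\left(1165 + 1552 \right)}} = \frac{1}{-684} = - \frac{1}{684}$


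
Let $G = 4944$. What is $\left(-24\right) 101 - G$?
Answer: $-7368$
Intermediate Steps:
$\left(-24\right) 101 - G = \left(-24\right) 101 - 4944 = -2424 - 4944 = -7368$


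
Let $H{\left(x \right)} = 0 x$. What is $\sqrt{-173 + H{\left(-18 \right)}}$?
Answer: $i \sqrt{173} \approx 13.153 i$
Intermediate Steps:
$H{\left(x \right)} = 0$
$\sqrt{-173 + H{\left(-18 \right)}} = \sqrt{-173 + 0} = \sqrt{-173} = i \sqrt{173}$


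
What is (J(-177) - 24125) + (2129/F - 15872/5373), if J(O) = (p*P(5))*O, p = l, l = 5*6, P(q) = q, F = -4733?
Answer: -1288772537368/25430409 ≈ -50678.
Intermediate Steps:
l = 30
p = 30
J(O) = 150*O (J(O) = (30*5)*O = 150*O)
(J(-177) - 24125) + (2129/F - 15872/5373) = (150*(-177) - 24125) + (2129/(-4733) - 15872/5373) = (-26550 - 24125) + (2129*(-1/4733) - 15872*1/5373) = -50675 + (-2129/4733 - 15872/5373) = -50675 - 86561293/25430409 = -1288772537368/25430409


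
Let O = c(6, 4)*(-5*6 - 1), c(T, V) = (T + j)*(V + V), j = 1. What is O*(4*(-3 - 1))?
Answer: 27776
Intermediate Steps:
c(T, V) = 2*V*(1 + T) (c(T, V) = (T + 1)*(V + V) = (1 + T)*(2*V) = 2*V*(1 + T))
O = -1736 (O = (2*4*(1 + 6))*(-5*6 - 1) = (2*4*7)*(-30 - 1) = 56*(-31) = -1736)
O*(4*(-3 - 1)) = -6944*(-3 - 1) = -6944*(-4) = -1736*(-16) = 27776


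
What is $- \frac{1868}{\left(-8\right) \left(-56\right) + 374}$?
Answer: $- \frac{934}{411} \approx -2.2725$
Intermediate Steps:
$- \frac{1868}{\left(-8\right) \left(-56\right) + 374} = - \frac{1868}{448 + 374} = - \frac{1868}{822} = \left(-1868\right) \frac{1}{822} = - \frac{934}{411}$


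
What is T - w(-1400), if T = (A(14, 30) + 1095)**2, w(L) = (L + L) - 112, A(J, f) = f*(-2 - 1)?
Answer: 1012937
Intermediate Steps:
A(J, f) = -3*f (A(J, f) = f*(-3) = -3*f)
w(L) = -112 + 2*L (w(L) = 2*L - 112 = -112 + 2*L)
T = 1010025 (T = (-3*30 + 1095)**2 = (-90 + 1095)**2 = 1005**2 = 1010025)
T - w(-1400) = 1010025 - (-112 + 2*(-1400)) = 1010025 - (-112 - 2800) = 1010025 - 1*(-2912) = 1010025 + 2912 = 1012937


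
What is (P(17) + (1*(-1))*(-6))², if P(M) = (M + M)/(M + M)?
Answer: 49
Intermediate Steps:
P(M) = 1 (P(M) = (2*M)/((2*M)) = (2*M)*(1/(2*M)) = 1)
(P(17) + (1*(-1))*(-6))² = (1 + (1*(-1))*(-6))² = (1 - 1*(-6))² = (1 + 6)² = 7² = 49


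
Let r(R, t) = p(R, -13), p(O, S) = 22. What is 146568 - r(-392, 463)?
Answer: 146546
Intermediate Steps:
r(R, t) = 22
146568 - r(-392, 463) = 146568 - 1*22 = 146568 - 22 = 146546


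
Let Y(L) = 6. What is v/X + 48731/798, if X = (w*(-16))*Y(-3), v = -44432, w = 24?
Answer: 1538885/19152 ≈ 80.351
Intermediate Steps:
X = -2304 (X = (24*(-16))*6 = -384*6 = -2304)
v/X + 48731/798 = -44432/(-2304) + 48731/798 = -44432*(-1/2304) + 48731*(1/798) = 2777/144 + 48731/798 = 1538885/19152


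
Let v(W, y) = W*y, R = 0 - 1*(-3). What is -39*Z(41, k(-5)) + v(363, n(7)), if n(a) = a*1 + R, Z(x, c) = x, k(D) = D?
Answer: 2031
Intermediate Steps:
R = 3 (R = 0 + 3 = 3)
n(a) = 3 + a (n(a) = a*1 + 3 = a + 3 = 3 + a)
-39*Z(41, k(-5)) + v(363, n(7)) = -39*41 + 363*(3 + 7) = -1599 + 363*10 = -1599 + 3630 = 2031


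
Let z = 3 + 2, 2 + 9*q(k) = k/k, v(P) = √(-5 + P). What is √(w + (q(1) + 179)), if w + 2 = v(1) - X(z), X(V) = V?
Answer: √(1547 + 18*I)/3 ≈ 13.111 + 0.076273*I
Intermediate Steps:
q(k) = -⅑ (q(k) = -2/9 + (k/k)/9 = -2/9 + (⅑)*1 = -2/9 + ⅑ = -⅑)
z = 5
w = -7 + 2*I (w = -2 + (√(-5 + 1) - 1*5) = -2 + (√(-4) - 5) = -2 + (2*I - 5) = -2 + (-5 + 2*I) = -7 + 2*I ≈ -7.0 + 2.0*I)
√(w + (q(1) + 179)) = √((-7 + 2*I) + (-⅑ + 179)) = √((-7 + 2*I) + 1610/9) = √(1547/9 + 2*I)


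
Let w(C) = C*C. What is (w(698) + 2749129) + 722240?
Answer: 3958573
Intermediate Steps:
w(C) = C²
(w(698) + 2749129) + 722240 = (698² + 2749129) + 722240 = (487204 + 2749129) + 722240 = 3236333 + 722240 = 3958573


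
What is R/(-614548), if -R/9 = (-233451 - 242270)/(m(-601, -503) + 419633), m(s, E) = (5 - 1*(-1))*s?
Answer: -4281489/255668560796 ≈ -1.6746e-5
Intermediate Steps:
m(s, E) = 6*s (m(s, E) = (5 + 1)*s = 6*s)
R = 4281489/416027 (R = -9*(-233451 - 242270)/(6*(-601) + 419633) = -(-4281489)/(-3606 + 419633) = -(-4281489)/416027 = -9*(-475721/416027) = 4281489/416027 ≈ 10.291)
R/(-614548) = (4281489/416027)/(-614548) = (4281489/416027)*(-1/614548) = -4281489/255668560796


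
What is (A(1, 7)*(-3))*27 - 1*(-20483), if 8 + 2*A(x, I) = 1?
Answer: 41533/2 ≈ 20767.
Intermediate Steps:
A(x, I) = -7/2 (A(x, I) = -4 + (1/2)*1 = -4 + 1/2 = -7/2)
(A(1, 7)*(-3))*27 - 1*(-20483) = -7/2*(-3)*27 - 1*(-20483) = (21/2)*27 + 20483 = 567/2 + 20483 = 41533/2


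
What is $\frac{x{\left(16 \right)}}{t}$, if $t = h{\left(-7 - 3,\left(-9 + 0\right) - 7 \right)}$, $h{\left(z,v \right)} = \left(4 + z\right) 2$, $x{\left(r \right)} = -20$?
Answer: $\frac{5}{3} \approx 1.6667$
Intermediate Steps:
$h{\left(z,v \right)} = 8 + 2 z$
$t = -12$ ($t = 8 + 2 \left(-7 - 3\right) = 8 + 2 \left(-10\right) = 8 - 20 = -12$)
$\frac{x{\left(16 \right)}}{t} = - \frac{20}{-12} = \left(-20\right) \left(- \frac{1}{12}\right) = \frac{5}{3}$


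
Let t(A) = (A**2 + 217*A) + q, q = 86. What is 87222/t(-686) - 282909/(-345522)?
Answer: 5049287261/4633162085 ≈ 1.0898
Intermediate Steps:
t(A) = 86 + A**2 + 217*A (t(A) = (A**2 + 217*A) + 86 = 86 + A**2 + 217*A)
87222/t(-686) - 282909/(-345522) = 87222/(86 + (-686)**2 + 217*(-686)) - 282909/(-345522) = 87222/(86 + 470596 - 148862) - 282909*(-1/345522) = 87222/321820 + 94303/115174 = 87222*(1/321820) + 94303/115174 = 43611/160910 + 94303/115174 = 5049287261/4633162085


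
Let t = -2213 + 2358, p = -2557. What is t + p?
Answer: -2412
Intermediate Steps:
t = 145
t + p = 145 - 2557 = -2412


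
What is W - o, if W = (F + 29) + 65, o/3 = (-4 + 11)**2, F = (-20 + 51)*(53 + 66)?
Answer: 3636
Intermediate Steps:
F = 3689 (F = 31*119 = 3689)
o = 147 (o = 3*(-4 + 11)**2 = 3*7**2 = 3*49 = 147)
W = 3783 (W = (3689 + 29) + 65 = 3718 + 65 = 3783)
W - o = 3783 - 1*147 = 3783 - 147 = 3636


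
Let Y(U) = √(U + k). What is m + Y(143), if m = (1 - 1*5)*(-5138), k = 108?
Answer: 20552 + √251 ≈ 20568.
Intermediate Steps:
Y(U) = √(108 + U) (Y(U) = √(U + 108) = √(108 + U))
m = 20552 (m = (1 - 5)*(-5138) = -4*(-5138) = 20552)
m + Y(143) = 20552 + √(108 + 143) = 20552 + √251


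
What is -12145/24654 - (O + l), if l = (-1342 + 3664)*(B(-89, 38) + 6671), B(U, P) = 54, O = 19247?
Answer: -55065404569/3522 ≈ -1.5635e+7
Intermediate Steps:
l = 15615450 (l = (-1342 + 3664)*(54 + 6671) = 2322*6725 = 15615450)
-12145/24654 - (O + l) = -12145/24654 - (19247 + 15615450) = -12145*1/24654 - 1*15634697 = -1735/3522 - 15634697 = -55065404569/3522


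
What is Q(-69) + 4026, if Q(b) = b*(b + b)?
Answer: 13548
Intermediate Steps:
Q(b) = 2*b**2 (Q(b) = b*(2*b) = 2*b**2)
Q(-69) + 4026 = 2*(-69)**2 + 4026 = 2*4761 + 4026 = 9522 + 4026 = 13548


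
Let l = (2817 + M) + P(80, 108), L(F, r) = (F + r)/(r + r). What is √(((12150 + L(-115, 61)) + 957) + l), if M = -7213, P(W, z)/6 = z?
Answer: 2*√8705798/61 ≈ 96.740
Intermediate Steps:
P(W, z) = 6*z
L(F, r) = (F + r)/(2*r) (L(F, r) = (F + r)/((2*r)) = (F + r)*(1/(2*r)) = (F + r)/(2*r))
l = -3748 (l = (2817 - 7213) + 6*108 = -4396 + 648 = -3748)
√(((12150 + L(-115, 61)) + 957) + l) = √(((12150 + (½)*(-115 + 61)/61) + 957) - 3748) = √(((12150 + (½)*(1/61)*(-54)) + 957) - 3748) = √(((12150 - 27/61) + 957) - 3748) = √((741123/61 + 957) - 3748) = √(799500/61 - 3748) = √(570872/61) = 2*√8705798/61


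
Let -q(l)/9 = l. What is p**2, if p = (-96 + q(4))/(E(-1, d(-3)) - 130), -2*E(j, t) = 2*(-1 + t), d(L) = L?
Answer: 484/441 ≈ 1.0975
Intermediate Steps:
q(l) = -9*l
E(j, t) = 1 - t (E(j, t) = -(-1 + t) = -(-2 + 2*t)/2 = 1 - t)
p = 22/21 (p = (-96 - 9*4)/((1 - 1*(-3)) - 130) = (-96 - 36)/((1 + 3) - 130) = -132/(4 - 130) = -132/(-126) = -132*(-1/126) = 22/21 ≈ 1.0476)
p**2 = (22/21)**2 = 484/441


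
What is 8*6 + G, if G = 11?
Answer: 59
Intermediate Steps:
8*6 + G = 8*6 + 11 = 48 + 11 = 59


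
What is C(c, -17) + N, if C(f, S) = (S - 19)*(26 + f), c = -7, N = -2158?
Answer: -2842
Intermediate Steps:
C(f, S) = (-19 + S)*(26 + f)
C(c, -17) + N = (-494 - 19*(-7) + 26*(-17) - 17*(-7)) - 2158 = (-494 + 133 - 442 + 119) - 2158 = -684 - 2158 = -2842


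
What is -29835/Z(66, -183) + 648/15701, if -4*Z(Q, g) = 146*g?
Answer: -309407346/69916553 ≈ -4.4254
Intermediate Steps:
Z(Q, g) = -73*g/2
-29835/Z(66, -183) + 648/15701 = -29835/((-73/2*(-183))) + 648/15701 = -29835/13359/2 + 648*(1/15701) = -29835*2/13359 + 648/15701 = -19890/4453 + 648/15701 = -309407346/69916553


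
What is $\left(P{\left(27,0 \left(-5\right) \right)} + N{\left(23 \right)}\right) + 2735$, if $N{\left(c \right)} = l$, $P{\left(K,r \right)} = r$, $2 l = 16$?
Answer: $2743$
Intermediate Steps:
$l = 8$ ($l = \frac{1}{2} \cdot 16 = 8$)
$N{\left(c \right)} = 8$
$\left(P{\left(27,0 \left(-5\right) \right)} + N{\left(23 \right)}\right) + 2735 = \left(0 \left(-5\right) + 8\right) + 2735 = \left(0 + 8\right) + 2735 = 8 + 2735 = 2743$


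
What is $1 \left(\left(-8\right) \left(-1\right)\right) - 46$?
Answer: $-38$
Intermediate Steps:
$1 \left(\left(-8\right) \left(-1\right)\right) - 46 = 1 \cdot 8 - 46 = 8 - 46 = -38$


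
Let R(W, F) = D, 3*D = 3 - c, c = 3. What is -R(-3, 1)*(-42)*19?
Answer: 0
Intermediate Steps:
D = 0 (D = (3 - 1*3)/3 = (3 - 3)/3 = (1/3)*0 = 0)
R(W, F) = 0
-R(-3, 1)*(-42)*19 = -0*(-42)*19 = -0*19 = -1*0 = 0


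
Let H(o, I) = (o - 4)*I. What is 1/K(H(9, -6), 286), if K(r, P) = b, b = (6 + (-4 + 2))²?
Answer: 1/16 ≈ 0.062500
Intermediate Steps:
H(o, I) = I*(-4 + o) (H(o, I) = (-4 + o)*I = I*(-4 + o))
b = 16 (b = (6 - 2)² = 4² = 16)
K(r, P) = 16
1/K(H(9, -6), 286) = 1/16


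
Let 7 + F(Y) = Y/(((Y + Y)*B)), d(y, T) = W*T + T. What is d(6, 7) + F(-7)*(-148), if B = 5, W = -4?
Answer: 5001/5 ≈ 1000.2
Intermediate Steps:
d(y, T) = -3*T (d(y, T) = -4*T + T = -3*T)
F(Y) = -69/10 (F(Y) = -7 + Y/(((Y + Y)*5)) = -7 + Y/(((2*Y)*5)) = -7 + Y/((10*Y)) = -7 + Y*(1/(10*Y)) = -7 + 1/10 = -69/10)
d(6, 7) + F(-7)*(-148) = -3*7 - 69/10*(-148) = -21 + 5106/5 = 5001/5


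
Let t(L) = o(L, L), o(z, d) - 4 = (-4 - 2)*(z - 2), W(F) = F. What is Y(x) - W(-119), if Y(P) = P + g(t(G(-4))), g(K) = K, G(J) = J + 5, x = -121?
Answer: 8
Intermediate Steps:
o(z, d) = 16 - 6*z (o(z, d) = 4 + (-4 - 2)*(z - 2) = 4 - 6*(-2 + z) = 4 + (12 - 6*z) = 16 - 6*z)
G(J) = 5 + J
t(L) = 16 - 6*L
Y(P) = 10 + P (Y(P) = P + (16 - 6*(5 - 4)) = P + (16 - 6*1) = P + (16 - 6) = P + 10 = 10 + P)
Y(x) - W(-119) = (10 - 121) - 1*(-119) = -111 + 119 = 8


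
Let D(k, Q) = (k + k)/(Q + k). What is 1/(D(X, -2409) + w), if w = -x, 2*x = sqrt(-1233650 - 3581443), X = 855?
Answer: -98420/107667192811 + 134162*I*sqrt(4815093)/323001578433 ≈ -9.1411e-7 + 0.00091144*I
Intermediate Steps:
D(k, Q) = 2*k/(Q + k) (D(k, Q) = (2*k)/(Q + k) = 2*k/(Q + k))
x = I*sqrt(4815093)/2 (x = sqrt(-1233650 - 3581443)/2 = sqrt(-4815093)/2 = (I*sqrt(4815093))/2 = I*sqrt(4815093)/2 ≈ 1097.2*I)
w = -I*sqrt(4815093)/2 ≈ -1097.2*I
1/(D(X, -2409) + w) = 1/(2*855/(-2409 + 855) - I*sqrt(4815093)/2) = 1/(2*855/(-1554) - I*sqrt(4815093)/2) = 1/(2*855*(-1/1554) - I*sqrt(4815093)/2) = 1/(-285/259 - I*sqrt(4815093)/2)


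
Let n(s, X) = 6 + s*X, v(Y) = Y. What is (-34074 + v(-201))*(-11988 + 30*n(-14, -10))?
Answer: 260764200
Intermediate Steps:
n(s, X) = 6 + X*s
(-34074 + v(-201))*(-11988 + 30*n(-14, -10)) = (-34074 - 201)*(-11988 + 30*(6 - 10*(-14))) = -34275*(-11988 + 30*(6 + 140)) = -34275*(-11988 + 30*146) = -34275*(-11988 + 4380) = -34275*(-7608) = 260764200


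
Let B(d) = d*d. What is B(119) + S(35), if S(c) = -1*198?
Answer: 13963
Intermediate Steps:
S(c) = -198
B(d) = d²
B(119) + S(35) = 119² - 198 = 14161 - 198 = 13963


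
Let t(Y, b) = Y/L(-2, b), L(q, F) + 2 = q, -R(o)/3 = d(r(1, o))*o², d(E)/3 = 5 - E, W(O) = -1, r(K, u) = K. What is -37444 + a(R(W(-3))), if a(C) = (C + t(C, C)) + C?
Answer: -37507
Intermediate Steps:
d(E) = 15 - 3*E (d(E) = 3*(5 - E) = 15 - 3*E)
R(o) = -36*o² (R(o) = -3*(15 - 3*1)*o² = -3*(15 - 3)*o² = -36*o²)
L(q, F) = -2 + q
t(Y, b) = -Y/4 (t(Y, b) = Y/(-2 - 2) = Y/(-4) = Y*(-¼) = -Y/4)
a(C) = 7*C/4 (a(C) = (C - C/4) + C = 3*C/4 + C = 7*C/4)
-37444 + a(R(W(-3))) = -37444 + 7*(-36*(-1)²)/4 = -37444 + 7*(-36*1)/4 = -37444 + (7/4)*(-36) = -37444 - 63 = -37507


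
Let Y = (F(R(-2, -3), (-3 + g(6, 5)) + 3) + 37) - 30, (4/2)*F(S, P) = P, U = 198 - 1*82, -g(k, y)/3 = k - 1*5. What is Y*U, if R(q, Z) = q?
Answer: 638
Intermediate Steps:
g(k, y) = 15 - 3*k (g(k, y) = -3*(k - 1*5) = -3*(k - 5) = -3*(-5 + k) = 15 - 3*k)
U = 116 (U = 198 - 82 = 116)
F(S, P) = P/2
Y = 11/2 (Y = (((-3 + (15 - 3*6)) + 3)/2 + 37) - 30 = (((-3 + (15 - 18)) + 3)/2 + 37) - 30 = (((-3 - 3) + 3)/2 + 37) - 30 = ((-6 + 3)/2 + 37) - 30 = ((½)*(-3) + 37) - 30 = (-3/2 + 37) - 30 = 71/2 - 30 = 11/2 ≈ 5.5000)
Y*U = (11/2)*116 = 638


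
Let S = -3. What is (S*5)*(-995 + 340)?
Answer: 9825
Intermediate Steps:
(S*5)*(-995 + 340) = (-3*5)*(-995 + 340) = -15*(-655) = 9825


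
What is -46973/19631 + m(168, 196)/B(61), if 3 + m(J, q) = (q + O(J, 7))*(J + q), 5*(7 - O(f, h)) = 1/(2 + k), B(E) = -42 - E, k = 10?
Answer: -21828511249/30329895 ≈ -719.70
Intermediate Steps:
O(f, h) = 419/60 (O(f, h) = 7 - 1/(5*(2 + 10)) = 7 - ⅕/12 = 7 - ⅕*1/12 = 7 - 1/60 = 419/60)
m(J, q) = -3 + (419/60 + q)*(J + q) (m(J, q) = -3 + (q + 419/60)*(J + q) = -3 + (419/60 + q)*(J + q))
-46973/19631 + m(168, 196)/B(61) = -46973/19631 + (-3 + 196² + (419/60)*168 + (419/60)*196 + 168*196)/(-42 - 1*61) = -46973*1/19631 + (-3 + 38416 + 5866/5 + 20531/15 + 32928)/(-42 - 61) = -46973/19631 + (1108244/15)/(-103) = -46973/19631 + (1108244/15)*(-1/103) = -46973/19631 - 1108244/1545 = -21828511249/30329895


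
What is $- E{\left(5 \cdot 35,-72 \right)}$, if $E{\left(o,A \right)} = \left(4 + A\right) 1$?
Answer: $68$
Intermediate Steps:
$E{\left(o,A \right)} = 4 + A$
$- E{\left(5 \cdot 35,-72 \right)} = - (4 - 72) = \left(-1\right) \left(-68\right) = 68$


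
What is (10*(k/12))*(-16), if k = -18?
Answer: 240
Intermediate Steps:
(10*(k/12))*(-16) = (10*(-18/12))*(-16) = (10*(-18*1/12))*(-16) = (10*(-3/2))*(-16) = -15*(-16) = 240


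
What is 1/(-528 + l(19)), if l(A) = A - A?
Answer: -1/528 ≈ -0.0018939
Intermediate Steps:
l(A) = 0
1/(-528 + l(19)) = 1/(-528 + 0) = 1/(-528) = -1/528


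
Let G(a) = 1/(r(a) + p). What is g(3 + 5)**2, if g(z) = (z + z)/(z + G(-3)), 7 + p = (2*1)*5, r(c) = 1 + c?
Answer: 256/81 ≈ 3.1605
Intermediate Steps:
p = 3 (p = -7 + (2*1)*5 = -7 + 2*5 = -7 + 10 = 3)
G(a) = 1/(4 + a) (G(a) = 1/((1 + a) + 3) = 1/(4 + a))
g(z) = 2*z/(1 + z) (g(z) = (z + z)/(z + 1/(4 - 3)) = (2*z)/(z + 1/1) = (2*z)/(z + 1) = (2*z)/(1 + z) = 2*z/(1 + z))
g(3 + 5)**2 = (2*(3 + 5)/(1 + (3 + 5)))**2 = (2*8/(1 + 8))**2 = (2*8/9)**2 = (2*8*(1/9))**2 = (16/9)**2 = 256/81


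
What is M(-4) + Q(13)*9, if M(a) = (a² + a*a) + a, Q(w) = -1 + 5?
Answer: 64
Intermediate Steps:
Q(w) = 4
M(a) = a + 2*a² (M(a) = (a² + a²) + a = 2*a² + a = a + 2*a²)
M(-4) + Q(13)*9 = -4*(1 + 2*(-4)) + 4*9 = -4*(1 - 8) + 36 = -4*(-7) + 36 = 28 + 36 = 64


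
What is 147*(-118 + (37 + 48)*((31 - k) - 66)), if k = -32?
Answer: -54831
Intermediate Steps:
147*(-118 + (37 + 48)*((31 - k) - 66)) = 147*(-118 + (37 + 48)*((31 - 1*(-32)) - 66)) = 147*(-118 + 85*((31 + 32) - 66)) = 147*(-118 + 85*(63 - 66)) = 147*(-118 + 85*(-3)) = 147*(-118 - 255) = 147*(-373) = -54831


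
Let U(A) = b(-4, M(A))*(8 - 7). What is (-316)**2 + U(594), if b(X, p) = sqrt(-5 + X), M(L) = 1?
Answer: 99856 + 3*I ≈ 99856.0 + 3.0*I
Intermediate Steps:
U(A) = 3*I (U(A) = sqrt(-5 - 4)*(8 - 7) = sqrt(-9)*1 = (3*I)*1 = 3*I)
(-316)**2 + U(594) = (-316)**2 + 3*I = 99856 + 3*I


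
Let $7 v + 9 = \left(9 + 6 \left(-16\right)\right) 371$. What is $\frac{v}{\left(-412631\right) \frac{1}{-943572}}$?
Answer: $- \frac{4352023656}{412631} \approx -10547.0$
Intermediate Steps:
$v = - \frac{32286}{7}$ ($v = - \frac{9}{7} + \frac{\left(9 + 6 \left(-16\right)\right) 371}{7} = - \frac{9}{7} + \frac{\left(9 - 96\right) 371}{7} = - \frac{9}{7} + \frac{\left(-87\right) 371}{7} = - \frac{9}{7} + \frac{1}{7} \left(-32277\right) = - \frac{9}{7} - 4611 = - \frac{32286}{7} \approx -4612.3$)
$\frac{v}{\left(-412631\right) \frac{1}{-943572}} = - \frac{32286}{7 \left(- \frac{412631}{-943572}\right)} = - \frac{32286}{7 \left(\left(-412631\right) \left(- \frac{1}{943572}\right)\right)} = - \frac{32286}{7 \cdot \frac{412631}{943572}} = \left(- \frac{32286}{7}\right) \frac{943572}{412631} = - \frac{4352023656}{412631}$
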